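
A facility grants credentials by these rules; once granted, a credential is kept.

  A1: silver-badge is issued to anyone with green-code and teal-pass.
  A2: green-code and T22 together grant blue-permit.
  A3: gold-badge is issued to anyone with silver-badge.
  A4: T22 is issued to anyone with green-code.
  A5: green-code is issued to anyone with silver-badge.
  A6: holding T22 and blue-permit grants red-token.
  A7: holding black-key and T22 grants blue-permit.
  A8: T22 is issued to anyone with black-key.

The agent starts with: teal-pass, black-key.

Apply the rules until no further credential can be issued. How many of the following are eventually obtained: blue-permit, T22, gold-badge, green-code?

2

Holding black-key grants T22 (A8).
Holding black-key and T22 grants blue-permit (A7).
blue-permit: reached.
T22: reached.
gold-badge would need silver-badge (A3), but silver-badge is never granted.
green-code would need silver-badge (A5), but silver-badge is never granted.
Reached: blue-permit and T22 — 2 of the 4.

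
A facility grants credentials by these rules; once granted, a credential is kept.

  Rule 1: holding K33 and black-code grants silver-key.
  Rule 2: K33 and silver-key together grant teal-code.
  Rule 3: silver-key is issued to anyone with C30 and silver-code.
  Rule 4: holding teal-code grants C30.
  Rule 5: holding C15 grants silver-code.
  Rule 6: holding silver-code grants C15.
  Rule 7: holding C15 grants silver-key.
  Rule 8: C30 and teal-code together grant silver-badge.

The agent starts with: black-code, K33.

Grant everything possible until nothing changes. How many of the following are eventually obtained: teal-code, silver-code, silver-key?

Holding K33 and black-code grants silver-key (Rule 1).
Holding K33 and silver-key grants teal-code (Rule 2).
teal-code: reached.
silver-code would need C15 (Rule 5), but C15 is never granted.
silver-key: reached.
Reached: teal-code and silver-key — 2 of the 3.

2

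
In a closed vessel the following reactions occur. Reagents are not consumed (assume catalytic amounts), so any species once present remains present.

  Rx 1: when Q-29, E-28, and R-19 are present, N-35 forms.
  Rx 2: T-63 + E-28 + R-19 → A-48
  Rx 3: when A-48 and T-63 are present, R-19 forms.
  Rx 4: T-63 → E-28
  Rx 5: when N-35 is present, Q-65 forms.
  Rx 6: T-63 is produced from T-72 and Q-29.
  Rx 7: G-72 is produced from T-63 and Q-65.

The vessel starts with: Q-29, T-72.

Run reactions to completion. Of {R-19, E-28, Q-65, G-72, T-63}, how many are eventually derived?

T-72 and Q-29 present → T-63 forms (Rx 6).
T-63 present → E-28 forms (Rx 4).
R-19 would need A-48 and T-63 (Rx 3), but A-48 never forms.
E-28: reached.
Q-65 would need N-35 (Rx 5), but N-35 never forms.
G-72 would need T-63 and Q-65 (Rx 7), but Q-65 never forms.
T-63: reached.
Reached: E-28 and T-63 — 2 of the 5.

2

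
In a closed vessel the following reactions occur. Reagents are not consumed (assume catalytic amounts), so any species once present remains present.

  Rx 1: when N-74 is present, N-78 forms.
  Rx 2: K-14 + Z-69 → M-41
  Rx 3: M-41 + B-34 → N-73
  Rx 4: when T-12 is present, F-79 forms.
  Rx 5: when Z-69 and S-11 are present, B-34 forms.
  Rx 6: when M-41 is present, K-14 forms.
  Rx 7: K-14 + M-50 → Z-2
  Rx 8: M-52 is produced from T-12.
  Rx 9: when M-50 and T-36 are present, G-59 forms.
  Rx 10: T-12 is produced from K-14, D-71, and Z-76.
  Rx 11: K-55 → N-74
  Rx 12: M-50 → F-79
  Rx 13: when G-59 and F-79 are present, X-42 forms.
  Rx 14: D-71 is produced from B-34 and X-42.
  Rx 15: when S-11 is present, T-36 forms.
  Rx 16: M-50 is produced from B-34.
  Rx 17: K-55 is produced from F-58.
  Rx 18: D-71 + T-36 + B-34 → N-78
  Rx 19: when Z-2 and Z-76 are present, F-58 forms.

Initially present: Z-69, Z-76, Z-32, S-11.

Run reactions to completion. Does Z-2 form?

Z-2 would need K-14 and M-50 (Rx 7), but K-14 never forms.

No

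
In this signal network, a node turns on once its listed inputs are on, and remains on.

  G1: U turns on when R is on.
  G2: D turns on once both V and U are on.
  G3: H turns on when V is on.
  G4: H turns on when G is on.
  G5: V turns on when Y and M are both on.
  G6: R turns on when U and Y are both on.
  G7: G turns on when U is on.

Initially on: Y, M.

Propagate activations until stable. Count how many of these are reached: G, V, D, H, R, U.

2

Y and M are on, so V turns on (G5).
V is on, so H turns on (G3).
G would need U (G7), but U never turns on.
V: reached.
D would need V and U (G2), but U never turns on.
H: reached.
R would need U and Y (G6), but U never turns on.
U would need R (G1), but R never turns on.
Reached: V and H — 2 of the 6.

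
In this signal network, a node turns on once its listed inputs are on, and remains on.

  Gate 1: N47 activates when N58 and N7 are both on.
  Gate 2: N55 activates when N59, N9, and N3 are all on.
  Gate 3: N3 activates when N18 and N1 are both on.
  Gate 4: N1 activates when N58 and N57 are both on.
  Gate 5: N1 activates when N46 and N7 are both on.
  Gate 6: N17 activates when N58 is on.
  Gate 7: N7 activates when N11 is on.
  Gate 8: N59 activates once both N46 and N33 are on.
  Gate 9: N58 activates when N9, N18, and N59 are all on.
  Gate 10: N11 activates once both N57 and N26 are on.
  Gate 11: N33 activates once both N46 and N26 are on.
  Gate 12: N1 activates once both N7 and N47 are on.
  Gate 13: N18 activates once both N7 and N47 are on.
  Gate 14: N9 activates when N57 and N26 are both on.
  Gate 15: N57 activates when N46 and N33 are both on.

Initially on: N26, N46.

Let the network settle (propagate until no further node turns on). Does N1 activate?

N46 and N26 are on, so N33 activates (Gate 11).
Gate 15: N46 and N33 on → N57 on.
N57 and N26 are on, so N11 activates (Gate 10).
N11 is on, so N7 activates (Gate 7).
Gate 5: N46 and N7 on → N1 on.

Yes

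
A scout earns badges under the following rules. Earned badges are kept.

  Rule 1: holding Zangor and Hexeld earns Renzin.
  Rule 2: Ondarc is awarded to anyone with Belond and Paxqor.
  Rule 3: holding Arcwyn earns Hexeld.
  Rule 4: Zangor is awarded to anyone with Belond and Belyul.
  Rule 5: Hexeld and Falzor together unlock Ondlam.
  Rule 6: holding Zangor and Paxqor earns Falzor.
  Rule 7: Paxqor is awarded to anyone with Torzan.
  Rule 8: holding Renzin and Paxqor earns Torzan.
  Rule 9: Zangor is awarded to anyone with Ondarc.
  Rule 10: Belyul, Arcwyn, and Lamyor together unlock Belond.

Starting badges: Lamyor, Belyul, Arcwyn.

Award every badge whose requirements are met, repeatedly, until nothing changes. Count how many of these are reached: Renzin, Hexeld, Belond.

3

With Arcwyn, Hexeld is earned (Rule 3).
With Belyul, Arcwyn, and Lamyor, Belond is earned (Rule 10).
With Belond and Belyul, Zangor is earned (Rule 4).
With Zangor and Hexeld, Renzin is earned (Rule 1).
Renzin: reached.
Hexeld: reached.
Belond: reached.
All 3 are reached.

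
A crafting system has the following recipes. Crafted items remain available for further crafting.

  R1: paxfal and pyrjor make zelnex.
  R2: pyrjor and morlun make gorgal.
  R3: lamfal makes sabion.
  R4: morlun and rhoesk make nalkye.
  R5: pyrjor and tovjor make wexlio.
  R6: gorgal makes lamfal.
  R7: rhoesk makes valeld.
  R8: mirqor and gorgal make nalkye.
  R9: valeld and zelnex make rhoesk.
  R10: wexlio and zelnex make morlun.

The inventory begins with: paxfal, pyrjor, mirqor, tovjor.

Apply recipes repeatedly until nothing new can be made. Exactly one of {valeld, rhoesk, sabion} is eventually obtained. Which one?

pyrjor and tovjor → wexlio (R5).
paxfal and pyrjor → zelnex (R1).
wexlio and zelnex → morlun (R10).
pyrjor and morlun → gorgal (R2).
Using R6, gorgal makes lamfal.
lamfal → sabion (R3).
valeld would need rhoesk (R7), but rhoesk is never obtained. rhoesk would need valeld and zelnex (R9), but valeld is never obtained.

sabion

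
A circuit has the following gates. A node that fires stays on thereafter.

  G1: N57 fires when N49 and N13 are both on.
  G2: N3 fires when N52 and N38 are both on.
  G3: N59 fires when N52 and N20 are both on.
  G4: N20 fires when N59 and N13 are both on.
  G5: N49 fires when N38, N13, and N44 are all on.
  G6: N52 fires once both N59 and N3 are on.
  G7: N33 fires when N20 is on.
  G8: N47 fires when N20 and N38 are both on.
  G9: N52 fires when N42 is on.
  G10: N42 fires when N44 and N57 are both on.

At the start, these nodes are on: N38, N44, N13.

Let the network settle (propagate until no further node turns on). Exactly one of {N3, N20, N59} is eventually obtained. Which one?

N3

N38, N13, and N44 are on, so N49 fires (G5).
N49 and N13 are on, so N57 fires (G1).
G10: N44 and N57 on → N42 on.
G9: N42 on → N52 on.
G2: N52 and N38 on → N3 on.
N20 would need N59 and N13 (G4), but N59 never turns on. N59 would need N52 and N20 (G3), but N20 never turns on.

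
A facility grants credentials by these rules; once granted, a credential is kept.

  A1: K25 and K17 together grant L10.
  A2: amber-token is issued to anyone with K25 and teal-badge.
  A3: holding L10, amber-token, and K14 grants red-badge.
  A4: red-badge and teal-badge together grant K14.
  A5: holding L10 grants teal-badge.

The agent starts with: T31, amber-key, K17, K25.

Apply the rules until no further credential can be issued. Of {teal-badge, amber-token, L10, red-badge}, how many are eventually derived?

3

Holding K25 and K17 grants L10 (A1).
Holding L10 grants teal-badge (A5).
Holding K25 and teal-badge grants amber-token (A2).
teal-badge: reached.
amber-token: reached.
L10: reached.
red-badge would need L10, amber-token, and K14 (A3), but K14 is never granted.
Reached: teal-badge, amber-token, and L10 — 3 of the 4.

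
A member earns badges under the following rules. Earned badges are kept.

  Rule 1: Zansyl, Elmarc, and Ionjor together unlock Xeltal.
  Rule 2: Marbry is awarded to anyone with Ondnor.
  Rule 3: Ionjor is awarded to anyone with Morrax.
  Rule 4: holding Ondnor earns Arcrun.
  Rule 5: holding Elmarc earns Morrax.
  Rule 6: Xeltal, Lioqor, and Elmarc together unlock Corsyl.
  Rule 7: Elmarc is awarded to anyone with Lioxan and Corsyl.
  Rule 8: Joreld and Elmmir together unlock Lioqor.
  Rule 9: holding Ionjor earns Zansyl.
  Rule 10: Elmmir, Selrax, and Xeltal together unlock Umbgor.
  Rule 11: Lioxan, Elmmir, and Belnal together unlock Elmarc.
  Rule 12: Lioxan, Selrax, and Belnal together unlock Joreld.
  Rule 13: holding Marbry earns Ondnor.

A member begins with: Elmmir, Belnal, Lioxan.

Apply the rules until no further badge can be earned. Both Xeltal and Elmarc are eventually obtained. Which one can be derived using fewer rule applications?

Elmarc: With Lioxan, Elmmir, and Belnal, Elmarc is earned (Rule 11). [1 rule application]
Xeltal: With Lioxan, Elmmir, and Belnal, Elmarc is earned (Rule 11). With Elmarc, Morrax is earned (Rule 5). With Morrax, Ionjor is earned (Rule 3). With Ionjor, Zansyl is earned (Rule 9). With Zansyl, Elmarc, and Ionjor, Xeltal is earned (Rule 1). [5 rule applications]
Elmarc needs fewer.

Elmarc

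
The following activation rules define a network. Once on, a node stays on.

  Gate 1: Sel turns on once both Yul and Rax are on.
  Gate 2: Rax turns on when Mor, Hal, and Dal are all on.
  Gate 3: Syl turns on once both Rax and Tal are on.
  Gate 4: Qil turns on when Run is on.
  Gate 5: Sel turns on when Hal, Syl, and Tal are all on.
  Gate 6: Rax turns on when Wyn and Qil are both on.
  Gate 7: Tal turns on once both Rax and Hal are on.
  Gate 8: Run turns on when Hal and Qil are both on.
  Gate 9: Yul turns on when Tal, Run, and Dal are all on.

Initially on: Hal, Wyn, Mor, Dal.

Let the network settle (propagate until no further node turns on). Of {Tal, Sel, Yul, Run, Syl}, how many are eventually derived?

Mor, Hal, and Dal are on, so Rax turns on (Gate 2).
Gate 7: Rax and Hal on → Tal on.
Rax and Tal are on, so Syl turns on (Gate 3).
Gate 5: Hal, Syl, and Tal on → Sel on.
Tal: reached.
Sel: reached.
Yul would need Tal, Run, and Dal (Gate 9), but Run never turns on.
Run would need Hal and Qil (Gate 8), but Qil never turns on.
Syl: reached.
Reached: Tal, Sel, and Syl — 3 of the 5.

3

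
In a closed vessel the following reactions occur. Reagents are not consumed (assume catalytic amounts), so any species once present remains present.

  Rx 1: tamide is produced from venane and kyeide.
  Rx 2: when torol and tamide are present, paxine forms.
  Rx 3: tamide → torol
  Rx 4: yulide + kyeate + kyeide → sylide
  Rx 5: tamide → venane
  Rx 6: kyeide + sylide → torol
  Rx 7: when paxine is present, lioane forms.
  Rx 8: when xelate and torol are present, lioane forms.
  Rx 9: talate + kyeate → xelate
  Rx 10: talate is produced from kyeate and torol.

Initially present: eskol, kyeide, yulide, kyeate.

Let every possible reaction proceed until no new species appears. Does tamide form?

tamide would need venane and kyeide (Rx 1), but venane never forms.

No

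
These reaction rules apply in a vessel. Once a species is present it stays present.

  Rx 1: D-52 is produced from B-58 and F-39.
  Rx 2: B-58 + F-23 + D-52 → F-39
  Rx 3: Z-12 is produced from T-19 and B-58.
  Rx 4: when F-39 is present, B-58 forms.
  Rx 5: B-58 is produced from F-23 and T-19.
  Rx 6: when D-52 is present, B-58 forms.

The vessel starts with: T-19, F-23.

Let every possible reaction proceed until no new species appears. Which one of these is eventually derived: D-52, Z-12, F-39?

Z-12

F-23 and T-19 present → B-58 forms (Rx 5).
T-19 and B-58 present → Z-12 forms (Rx 3).
F-39 would need B-58, F-23, and D-52 (Rx 2), but D-52 never forms. D-52 would need B-58 and F-39 (Rx 1), but F-39 never forms.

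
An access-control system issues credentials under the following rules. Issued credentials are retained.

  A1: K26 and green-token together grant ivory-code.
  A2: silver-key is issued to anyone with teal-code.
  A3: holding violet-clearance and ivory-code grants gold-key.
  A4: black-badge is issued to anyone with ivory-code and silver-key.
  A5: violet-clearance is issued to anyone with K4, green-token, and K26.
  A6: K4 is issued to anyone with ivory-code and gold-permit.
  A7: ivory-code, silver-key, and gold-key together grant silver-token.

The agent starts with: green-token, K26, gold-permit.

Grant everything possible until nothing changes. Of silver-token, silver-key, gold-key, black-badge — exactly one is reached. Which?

Holding K26 and green-token grants ivory-code (A1).
Holding ivory-code and gold-permit grants K4 (A6).
Holding K4, green-token, and K26 grants violet-clearance (A5).
Holding violet-clearance and ivory-code grants gold-key (A3).
silver-token would need ivory-code, silver-key, and gold-key (A7), but silver-key is never granted. silver-key would need teal-code (A2), but teal-code is never granted. black-badge would need ivory-code and silver-key (A4), but silver-key is never granted.

gold-key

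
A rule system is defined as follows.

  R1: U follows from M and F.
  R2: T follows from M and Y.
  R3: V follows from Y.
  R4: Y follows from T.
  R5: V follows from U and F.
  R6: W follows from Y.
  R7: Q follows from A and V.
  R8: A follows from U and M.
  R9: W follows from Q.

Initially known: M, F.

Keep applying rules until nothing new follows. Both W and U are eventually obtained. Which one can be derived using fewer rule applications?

U

U: From M and F, R1 gives U. [1 rule application]
W: From M and F, R1 gives U. From U and F, R5 gives V. From U and M, R8 gives A. A and V hold, so Q follows (R7). From Q, R9 gives W. [5 rule applications]
U needs fewer.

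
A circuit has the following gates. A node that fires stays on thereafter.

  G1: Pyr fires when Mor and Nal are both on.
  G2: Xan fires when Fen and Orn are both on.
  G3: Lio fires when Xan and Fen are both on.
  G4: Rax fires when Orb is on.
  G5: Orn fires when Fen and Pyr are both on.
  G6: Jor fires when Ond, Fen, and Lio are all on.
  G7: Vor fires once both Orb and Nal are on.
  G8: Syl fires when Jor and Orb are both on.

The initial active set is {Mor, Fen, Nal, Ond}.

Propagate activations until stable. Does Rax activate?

No

Rax would need Orb (G4), but Orb never turns on.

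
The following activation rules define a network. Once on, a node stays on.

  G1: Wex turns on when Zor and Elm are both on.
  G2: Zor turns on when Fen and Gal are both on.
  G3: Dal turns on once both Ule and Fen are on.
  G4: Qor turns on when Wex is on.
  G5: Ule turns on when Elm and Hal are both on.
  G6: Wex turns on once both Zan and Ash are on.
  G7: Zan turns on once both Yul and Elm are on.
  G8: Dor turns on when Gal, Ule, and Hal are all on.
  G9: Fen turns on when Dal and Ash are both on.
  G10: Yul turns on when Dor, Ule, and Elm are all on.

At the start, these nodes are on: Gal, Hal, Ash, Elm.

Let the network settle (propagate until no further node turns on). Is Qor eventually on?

G5: Elm and Hal on → Ule on.
Gal, Ule, and Hal are on, so Dor turns on (G8).
Dor, Ule, and Elm are on, so Yul turns on (G10).
G7: Yul and Elm on → Zan on.
Zan and Ash are on, so Wex turns on (G6).
Wex is on, so Qor turns on (G4).

Yes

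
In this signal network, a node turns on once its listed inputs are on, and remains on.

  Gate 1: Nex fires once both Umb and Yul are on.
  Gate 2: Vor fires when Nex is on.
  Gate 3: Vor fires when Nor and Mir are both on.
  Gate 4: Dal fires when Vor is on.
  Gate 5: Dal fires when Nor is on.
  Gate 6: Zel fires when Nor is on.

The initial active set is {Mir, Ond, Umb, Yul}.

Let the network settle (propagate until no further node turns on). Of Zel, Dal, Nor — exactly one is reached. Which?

Dal

Umb and Yul are on, so Nex fires (Gate 1).
Nex is on, so Vor fires (Gate 2).
Vor is on, so Dal fires (Gate 4).
Zel would need Nor (Gate 6), but Nor never turns on. No rule produces Nor, and it is not given.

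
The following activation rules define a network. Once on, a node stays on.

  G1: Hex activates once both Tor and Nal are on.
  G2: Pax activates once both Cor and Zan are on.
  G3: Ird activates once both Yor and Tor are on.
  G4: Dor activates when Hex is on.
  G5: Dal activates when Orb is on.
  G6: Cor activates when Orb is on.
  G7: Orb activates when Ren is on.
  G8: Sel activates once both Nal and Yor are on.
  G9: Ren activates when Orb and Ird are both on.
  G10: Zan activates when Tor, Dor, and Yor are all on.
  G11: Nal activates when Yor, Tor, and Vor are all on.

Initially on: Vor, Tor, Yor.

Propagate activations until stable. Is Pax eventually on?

Pax would need Cor and Zan (G2), but Cor never turns on.

No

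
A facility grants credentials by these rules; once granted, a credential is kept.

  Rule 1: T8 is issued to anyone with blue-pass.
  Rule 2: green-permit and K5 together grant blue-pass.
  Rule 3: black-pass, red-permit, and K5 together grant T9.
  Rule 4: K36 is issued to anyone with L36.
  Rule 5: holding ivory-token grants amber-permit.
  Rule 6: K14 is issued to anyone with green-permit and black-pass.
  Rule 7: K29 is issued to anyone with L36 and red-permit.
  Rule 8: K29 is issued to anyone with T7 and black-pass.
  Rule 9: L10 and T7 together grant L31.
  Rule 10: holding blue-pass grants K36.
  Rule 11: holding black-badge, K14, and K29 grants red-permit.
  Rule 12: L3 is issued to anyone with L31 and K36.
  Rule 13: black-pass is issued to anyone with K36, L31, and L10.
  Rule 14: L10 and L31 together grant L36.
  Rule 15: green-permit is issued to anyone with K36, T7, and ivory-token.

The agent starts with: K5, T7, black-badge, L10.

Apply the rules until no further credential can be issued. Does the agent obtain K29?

Yes

Holding L10 and T7 grants L31 (Rule 9).
Holding L10 and L31 grants L36 (Rule 14).
Holding L36 grants K36 (Rule 4).
Holding K36, L31, and L10 grants black-pass (Rule 13).
Holding T7 and black-pass grants K29 (Rule 8).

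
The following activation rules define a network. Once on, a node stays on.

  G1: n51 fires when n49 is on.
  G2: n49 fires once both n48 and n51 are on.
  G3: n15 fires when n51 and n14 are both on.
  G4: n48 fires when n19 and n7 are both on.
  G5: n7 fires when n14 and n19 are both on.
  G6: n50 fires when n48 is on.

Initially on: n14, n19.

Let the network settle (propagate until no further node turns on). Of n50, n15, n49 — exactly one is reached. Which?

n50

n14 and n19 are on, so n7 fires (G5).
G4: n19 and n7 on → n48 on.
G6: n48 on → n50 on.
n49 would need n48 and n51 (G2), but n51 never turns on. n15 would need n51 and n14 (G3), but n51 never turns on.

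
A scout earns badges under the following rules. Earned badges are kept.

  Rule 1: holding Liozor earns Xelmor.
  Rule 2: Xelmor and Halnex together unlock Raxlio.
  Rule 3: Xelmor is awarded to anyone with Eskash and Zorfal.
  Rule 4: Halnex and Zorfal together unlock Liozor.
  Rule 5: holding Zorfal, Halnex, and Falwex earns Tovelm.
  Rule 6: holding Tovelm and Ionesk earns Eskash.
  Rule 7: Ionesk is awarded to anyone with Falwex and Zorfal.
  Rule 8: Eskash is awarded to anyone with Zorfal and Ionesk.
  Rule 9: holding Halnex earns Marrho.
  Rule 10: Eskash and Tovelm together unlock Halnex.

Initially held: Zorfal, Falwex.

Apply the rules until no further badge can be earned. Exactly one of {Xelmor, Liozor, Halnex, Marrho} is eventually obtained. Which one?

Xelmor

With Falwex and Zorfal, Ionesk is earned (Rule 7).
With Zorfal and Ionesk, Eskash is earned (Rule 8).
With Eskash and Zorfal, Xelmor is earned (Rule 3).
Liozor would need Halnex and Zorfal (Rule 4), but Halnex is never earned. Halnex would need Eskash and Tovelm (Rule 10), but Tovelm is never earned. Marrho would need Halnex (Rule 9), but Halnex is never earned.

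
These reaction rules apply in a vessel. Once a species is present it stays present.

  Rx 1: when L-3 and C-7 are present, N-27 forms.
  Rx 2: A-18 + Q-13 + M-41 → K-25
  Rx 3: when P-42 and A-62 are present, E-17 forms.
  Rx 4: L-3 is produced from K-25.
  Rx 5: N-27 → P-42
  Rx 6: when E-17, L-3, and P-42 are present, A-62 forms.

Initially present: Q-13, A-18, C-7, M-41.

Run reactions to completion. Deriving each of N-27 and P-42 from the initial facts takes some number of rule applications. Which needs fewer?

N-27: A-18, Q-13, and M-41 present → K-25 forms (Rx 2). K-25 present → L-3 forms (Rx 4). L-3 and C-7 present → N-27 forms (Rx 1). [3 rule applications]
P-42: A-18, Q-13, and M-41 present → K-25 forms (Rx 2). K-25 present → L-3 forms (Rx 4). L-3 and C-7 present → N-27 forms (Rx 1). N-27 present → P-42 forms (Rx 5). [4 rule applications]
N-27 needs fewer.

N-27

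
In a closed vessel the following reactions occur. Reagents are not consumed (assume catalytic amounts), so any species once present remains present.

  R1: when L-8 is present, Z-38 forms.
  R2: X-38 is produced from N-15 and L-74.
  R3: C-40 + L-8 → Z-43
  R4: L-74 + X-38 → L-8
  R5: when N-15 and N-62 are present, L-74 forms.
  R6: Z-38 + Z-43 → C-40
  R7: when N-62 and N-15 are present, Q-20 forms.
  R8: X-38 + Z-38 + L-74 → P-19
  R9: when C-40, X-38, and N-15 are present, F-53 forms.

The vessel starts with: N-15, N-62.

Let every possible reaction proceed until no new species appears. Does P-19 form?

Yes

N-15 and N-62 present → L-74 forms (R5).
N-15 and L-74 present → X-38 forms (R2).
L-74 and X-38 present → L-8 forms (R4).
L-8 present → Z-38 forms (R1).
X-38, Z-38, and L-74 present → P-19 forms (R8).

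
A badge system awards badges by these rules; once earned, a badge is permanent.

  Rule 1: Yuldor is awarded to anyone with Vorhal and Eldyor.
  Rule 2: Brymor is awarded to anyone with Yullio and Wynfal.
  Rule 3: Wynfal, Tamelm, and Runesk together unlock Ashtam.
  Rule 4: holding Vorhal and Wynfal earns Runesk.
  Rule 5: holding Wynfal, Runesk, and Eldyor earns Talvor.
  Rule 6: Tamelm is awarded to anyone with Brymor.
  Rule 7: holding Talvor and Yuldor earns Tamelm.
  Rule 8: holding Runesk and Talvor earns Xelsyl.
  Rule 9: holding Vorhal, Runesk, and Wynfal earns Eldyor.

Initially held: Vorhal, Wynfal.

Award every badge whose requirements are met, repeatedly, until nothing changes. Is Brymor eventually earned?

No

Brymor would need Yullio and Wynfal (Rule 2), but Yullio is never earned.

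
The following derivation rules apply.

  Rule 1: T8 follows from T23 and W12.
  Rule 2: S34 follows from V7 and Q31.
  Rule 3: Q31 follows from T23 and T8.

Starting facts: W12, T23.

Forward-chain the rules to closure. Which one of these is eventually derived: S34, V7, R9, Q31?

Q31

From T23 and W12, Rule 1 gives T8.
T23 and T8 hold, so Q31 follows (Rule 3).
No rule produces R9, and it is not given. S34 would need V7 and Q31 (Rule 2), but V7 is never established. No rule produces V7, and it is not given.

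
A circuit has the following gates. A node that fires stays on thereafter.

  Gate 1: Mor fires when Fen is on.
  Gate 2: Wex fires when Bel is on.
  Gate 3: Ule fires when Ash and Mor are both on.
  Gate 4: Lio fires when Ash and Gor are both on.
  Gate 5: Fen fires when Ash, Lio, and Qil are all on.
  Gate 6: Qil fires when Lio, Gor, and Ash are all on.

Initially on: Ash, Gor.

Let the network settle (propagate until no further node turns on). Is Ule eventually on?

Yes

Ash and Gor are on, so Lio fires (Gate 4).
Gate 6: Lio, Gor, and Ash on → Qil on.
Ash, Lio, and Qil are on, so Fen fires (Gate 5).
Gate 1: Fen on → Mor on.
Gate 3: Ash and Mor on → Ule on.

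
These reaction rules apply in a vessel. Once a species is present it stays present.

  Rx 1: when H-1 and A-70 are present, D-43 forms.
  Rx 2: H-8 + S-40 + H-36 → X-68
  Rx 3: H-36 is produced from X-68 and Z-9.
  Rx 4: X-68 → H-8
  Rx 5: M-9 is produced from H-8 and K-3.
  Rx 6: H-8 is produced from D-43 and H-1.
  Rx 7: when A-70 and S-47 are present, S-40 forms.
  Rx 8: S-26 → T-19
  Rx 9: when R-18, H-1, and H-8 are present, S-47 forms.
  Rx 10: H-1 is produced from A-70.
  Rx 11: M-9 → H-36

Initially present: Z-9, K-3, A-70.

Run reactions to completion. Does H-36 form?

Yes

A-70 present → H-1 forms (Rx 10).
H-1 and A-70 present → D-43 forms (Rx 1).
D-43 and H-1 present → H-8 forms (Rx 6).
H-8 and K-3 present → M-9 forms (Rx 5).
M-9 present → H-36 forms (Rx 11).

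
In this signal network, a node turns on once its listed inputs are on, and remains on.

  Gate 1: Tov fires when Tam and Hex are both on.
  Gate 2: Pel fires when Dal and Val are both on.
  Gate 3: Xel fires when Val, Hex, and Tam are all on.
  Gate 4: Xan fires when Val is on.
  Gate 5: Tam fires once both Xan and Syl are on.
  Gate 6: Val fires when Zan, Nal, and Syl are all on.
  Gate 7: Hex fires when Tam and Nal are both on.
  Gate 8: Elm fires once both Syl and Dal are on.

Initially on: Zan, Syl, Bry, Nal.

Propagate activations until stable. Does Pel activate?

No

Pel would need Dal and Val (Gate 2), but Dal never turns on.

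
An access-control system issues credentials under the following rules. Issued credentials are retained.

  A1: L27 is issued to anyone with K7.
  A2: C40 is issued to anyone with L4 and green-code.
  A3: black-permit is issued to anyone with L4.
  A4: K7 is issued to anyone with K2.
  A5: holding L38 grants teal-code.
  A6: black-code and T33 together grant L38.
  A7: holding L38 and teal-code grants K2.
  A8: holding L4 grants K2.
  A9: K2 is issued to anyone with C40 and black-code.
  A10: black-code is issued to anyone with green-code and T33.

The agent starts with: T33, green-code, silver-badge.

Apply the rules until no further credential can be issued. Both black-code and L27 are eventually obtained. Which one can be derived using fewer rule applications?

black-code: Holding green-code and T33 grants black-code (A10). [1 rule application]
L27: Holding green-code and T33 grants black-code (A10). Holding black-code and T33 grants L38 (A6). Holding L38 grants teal-code (A5). Holding L38 and teal-code grants K2 (A7). Holding K2 grants K7 (A4). Holding K7 grants L27 (A1). [6 rule applications]
black-code needs fewer.

black-code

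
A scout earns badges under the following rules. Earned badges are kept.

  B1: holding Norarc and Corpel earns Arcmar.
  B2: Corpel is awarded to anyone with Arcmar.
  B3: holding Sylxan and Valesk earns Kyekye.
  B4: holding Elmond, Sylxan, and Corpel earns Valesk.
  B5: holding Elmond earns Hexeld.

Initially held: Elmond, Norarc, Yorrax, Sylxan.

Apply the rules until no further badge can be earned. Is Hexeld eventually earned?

With Elmond, Hexeld is earned (B5).

Yes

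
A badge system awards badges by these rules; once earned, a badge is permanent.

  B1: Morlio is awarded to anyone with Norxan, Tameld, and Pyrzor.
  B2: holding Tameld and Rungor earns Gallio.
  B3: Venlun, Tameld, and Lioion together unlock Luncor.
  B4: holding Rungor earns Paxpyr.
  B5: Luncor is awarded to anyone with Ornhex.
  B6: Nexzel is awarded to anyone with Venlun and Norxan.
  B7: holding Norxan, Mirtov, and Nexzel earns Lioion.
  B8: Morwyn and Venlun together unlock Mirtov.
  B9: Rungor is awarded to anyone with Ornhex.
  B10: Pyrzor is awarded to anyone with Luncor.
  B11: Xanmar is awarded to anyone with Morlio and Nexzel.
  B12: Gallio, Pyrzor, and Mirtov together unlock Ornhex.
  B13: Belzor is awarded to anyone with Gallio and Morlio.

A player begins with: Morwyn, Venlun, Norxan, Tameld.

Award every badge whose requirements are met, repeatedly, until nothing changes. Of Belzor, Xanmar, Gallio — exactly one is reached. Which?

With Venlun and Norxan, Nexzel is earned (B6).
With Morwyn and Venlun, Mirtov is earned (B8).
With Norxan, Mirtov, and Nexzel, Lioion is earned (B7).
With Venlun, Tameld, and Lioion, Luncor is earned (B3).
With Luncor, Pyrzor is earned (B10).
With Norxan, Tameld, and Pyrzor, Morlio is earned (B1).
With Morlio and Nexzel, Xanmar is earned (B11).
Gallio would need Tameld and Rungor (B2), but Rungor is never earned. Belzor would need Gallio and Morlio (B13), but Gallio is never earned.

Xanmar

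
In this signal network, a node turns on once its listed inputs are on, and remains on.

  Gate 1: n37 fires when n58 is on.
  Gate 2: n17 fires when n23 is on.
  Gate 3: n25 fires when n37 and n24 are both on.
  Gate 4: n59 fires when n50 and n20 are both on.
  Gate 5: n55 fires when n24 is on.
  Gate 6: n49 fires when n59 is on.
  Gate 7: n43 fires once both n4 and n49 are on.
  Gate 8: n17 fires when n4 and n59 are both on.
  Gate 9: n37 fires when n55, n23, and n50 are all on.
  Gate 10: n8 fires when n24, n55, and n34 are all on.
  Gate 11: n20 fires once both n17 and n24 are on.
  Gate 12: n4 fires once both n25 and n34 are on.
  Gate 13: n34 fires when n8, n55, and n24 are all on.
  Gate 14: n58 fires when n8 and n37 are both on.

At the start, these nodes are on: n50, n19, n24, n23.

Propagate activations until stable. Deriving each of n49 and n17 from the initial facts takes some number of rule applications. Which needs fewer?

n17: Gate 2: n23 on → n17 on. [1 rule application]
n49: Gate 2: n23 on → n17 on. Gate 11: n17 and n24 on → n20 on. n50 and n20 are on, so n59 fires (Gate 4). Gate 6: n59 on → n49 on. [4 rule applications]
n17 needs fewer.

n17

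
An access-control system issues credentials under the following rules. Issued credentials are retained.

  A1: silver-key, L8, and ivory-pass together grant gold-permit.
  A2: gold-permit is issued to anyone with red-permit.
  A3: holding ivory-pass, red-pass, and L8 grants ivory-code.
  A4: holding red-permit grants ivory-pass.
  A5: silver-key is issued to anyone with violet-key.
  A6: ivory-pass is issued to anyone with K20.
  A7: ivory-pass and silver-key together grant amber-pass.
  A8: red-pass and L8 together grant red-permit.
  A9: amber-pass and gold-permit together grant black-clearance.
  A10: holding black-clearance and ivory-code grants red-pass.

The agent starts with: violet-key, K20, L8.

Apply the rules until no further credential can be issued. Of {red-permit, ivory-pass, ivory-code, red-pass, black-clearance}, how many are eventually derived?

Holding K20 grants ivory-pass (A6).
Holding violet-key grants silver-key (A5).
Holding silver-key, L8, and ivory-pass grants gold-permit (A1).
Holding ivory-pass and silver-key grants amber-pass (A7).
Holding amber-pass and gold-permit grants black-clearance (A9).
red-permit would need red-pass and L8 (A8), but red-pass is never granted.
ivory-pass: reached.
ivory-code would need ivory-pass, red-pass, and L8 (A3), but red-pass is never granted.
red-pass would need black-clearance and ivory-code (A10), but ivory-code is never granted.
black-clearance: reached.
Reached: ivory-pass and black-clearance — 2 of the 5.

2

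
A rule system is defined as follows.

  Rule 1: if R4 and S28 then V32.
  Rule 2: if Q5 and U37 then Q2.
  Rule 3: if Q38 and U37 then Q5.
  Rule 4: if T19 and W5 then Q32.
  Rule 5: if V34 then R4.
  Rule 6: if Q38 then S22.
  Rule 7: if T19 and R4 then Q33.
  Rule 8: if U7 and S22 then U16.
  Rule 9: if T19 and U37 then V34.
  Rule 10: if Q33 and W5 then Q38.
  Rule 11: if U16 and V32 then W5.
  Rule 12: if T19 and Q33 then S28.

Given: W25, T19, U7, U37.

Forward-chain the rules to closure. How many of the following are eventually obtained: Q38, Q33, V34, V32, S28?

4

T19 and U37 hold, so V34 follows (Rule 9).
From V34, Rule 5 gives R4.
T19 and R4 hold, so Q33 follows (Rule 7).
T19 and Q33 hold, so S28 follows (Rule 12).
R4 and S28 hold, so V32 follows (Rule 1).
Q38 would need Q33 and W5 (Rule 10), but W5 is never established.
Q33: reached.
V34: reached.
V32: reached.
S28: reached.
Reached: Q33, V34, V32, and S28 — 4 of the 5.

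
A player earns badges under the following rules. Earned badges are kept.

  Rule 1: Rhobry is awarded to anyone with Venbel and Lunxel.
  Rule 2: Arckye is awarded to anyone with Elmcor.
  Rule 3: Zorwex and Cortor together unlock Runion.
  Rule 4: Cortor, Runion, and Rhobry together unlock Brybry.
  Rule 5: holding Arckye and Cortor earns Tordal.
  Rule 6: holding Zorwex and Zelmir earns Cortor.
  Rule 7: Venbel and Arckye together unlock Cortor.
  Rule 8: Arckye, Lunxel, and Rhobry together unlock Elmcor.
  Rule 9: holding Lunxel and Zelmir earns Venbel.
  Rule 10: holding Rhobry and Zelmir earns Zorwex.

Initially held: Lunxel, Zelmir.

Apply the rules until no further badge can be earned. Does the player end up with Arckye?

No

Arckye would need Elmcor (Rule 2), but Elmcor is never earned.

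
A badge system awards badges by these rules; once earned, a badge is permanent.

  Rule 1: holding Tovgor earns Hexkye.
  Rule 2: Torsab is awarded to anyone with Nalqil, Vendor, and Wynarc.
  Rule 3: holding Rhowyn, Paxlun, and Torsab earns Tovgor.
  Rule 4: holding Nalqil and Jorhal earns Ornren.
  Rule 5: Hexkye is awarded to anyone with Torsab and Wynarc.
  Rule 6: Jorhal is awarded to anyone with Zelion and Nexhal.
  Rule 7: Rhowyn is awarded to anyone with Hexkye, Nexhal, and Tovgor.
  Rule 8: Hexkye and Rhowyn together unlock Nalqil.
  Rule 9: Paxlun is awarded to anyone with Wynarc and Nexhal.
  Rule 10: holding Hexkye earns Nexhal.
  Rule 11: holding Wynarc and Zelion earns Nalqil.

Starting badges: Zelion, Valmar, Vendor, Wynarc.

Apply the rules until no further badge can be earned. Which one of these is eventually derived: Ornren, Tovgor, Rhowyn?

With Wynarc and Zelion, Nalqil is earned (Rule 11).
With Nalqil, Vendor, and Wynarc, Torsab is earned (Rule 2).
With Torsab and Wynarc, Hexkye is earned (Rule 5).
With Hexkye, Nexhal is earned (Rule 10).
With Zelion and Nexhal, Jorhal is earned (Rule 6).
With Nalqil and Jorhal, Ornren is earned (Rule 4).
Tovgor would need Rhowyn, Paxlun, and Torsab (Rule 3), but Rhowyn is never earned. Rhowyn would need Hexkye, Nexhal, and Tovgor (Rule 7), but Tovgor is never earned.

Ornren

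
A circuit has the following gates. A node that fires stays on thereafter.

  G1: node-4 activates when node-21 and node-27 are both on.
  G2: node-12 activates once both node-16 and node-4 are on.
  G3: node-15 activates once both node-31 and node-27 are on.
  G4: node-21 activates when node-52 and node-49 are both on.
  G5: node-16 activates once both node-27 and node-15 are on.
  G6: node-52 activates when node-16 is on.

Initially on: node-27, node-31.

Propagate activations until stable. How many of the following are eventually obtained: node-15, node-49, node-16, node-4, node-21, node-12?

2

node-31 and node-27 are on, so node-15 activates (G3).
node-27 and node-15 are on, so node-16 activates (G5).
node-15: reached.
No rule produces node-49, and it is not given.
node-16: reached.
node-4 would need node-21 and node-27 (G1), but node-21 never turns on.
node-21 would need node-52 and node-49 (G4), but node-49 never turns on.
node-12 would need node-16 and node-4 (G2), but node-4 never turns on.
Reached: node-15 and node-16 — 2 of the 6.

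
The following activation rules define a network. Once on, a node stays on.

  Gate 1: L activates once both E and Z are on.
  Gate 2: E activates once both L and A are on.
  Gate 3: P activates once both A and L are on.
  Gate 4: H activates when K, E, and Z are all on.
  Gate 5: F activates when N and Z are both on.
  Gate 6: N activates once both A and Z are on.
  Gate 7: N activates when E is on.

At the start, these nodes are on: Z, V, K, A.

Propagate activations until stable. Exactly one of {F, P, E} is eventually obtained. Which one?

F

A and Z are on, so N activates (Gate 6).
N and Z are on, so F activates (Gate 5).
E would need L and A (Gate 2), but L never turns on. P would need A and L (Gate 3), but L never turns on.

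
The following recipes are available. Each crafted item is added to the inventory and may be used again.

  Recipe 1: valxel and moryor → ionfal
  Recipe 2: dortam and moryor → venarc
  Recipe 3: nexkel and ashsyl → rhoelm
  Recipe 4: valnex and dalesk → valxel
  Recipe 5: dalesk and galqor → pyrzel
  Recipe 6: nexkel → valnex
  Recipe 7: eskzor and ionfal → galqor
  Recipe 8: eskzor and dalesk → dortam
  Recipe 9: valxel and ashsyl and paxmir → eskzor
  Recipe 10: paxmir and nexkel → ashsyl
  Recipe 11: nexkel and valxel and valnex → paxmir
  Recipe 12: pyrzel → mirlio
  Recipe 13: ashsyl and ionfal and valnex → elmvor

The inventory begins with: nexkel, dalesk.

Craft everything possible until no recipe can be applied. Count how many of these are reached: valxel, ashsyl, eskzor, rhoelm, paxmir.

5

nexkel → valnex (Recipe 6).
valnex and dalesk → valxel (Recipe 4).
nexkel and valxel and valnex → paxmir (Recipe 11).
paxmir and nexkel → ashsyl (Recipe 10).
valxel and ashsyl and paxmir → eskzor (Recipe 9).
nexkel and ashsyl → rhoelm (Recipe 3).
valxel: reached.
ashsyl: reached.
eskzor: reached.
rhoelm: reached.
paxmir: reached.
All 5 are reached.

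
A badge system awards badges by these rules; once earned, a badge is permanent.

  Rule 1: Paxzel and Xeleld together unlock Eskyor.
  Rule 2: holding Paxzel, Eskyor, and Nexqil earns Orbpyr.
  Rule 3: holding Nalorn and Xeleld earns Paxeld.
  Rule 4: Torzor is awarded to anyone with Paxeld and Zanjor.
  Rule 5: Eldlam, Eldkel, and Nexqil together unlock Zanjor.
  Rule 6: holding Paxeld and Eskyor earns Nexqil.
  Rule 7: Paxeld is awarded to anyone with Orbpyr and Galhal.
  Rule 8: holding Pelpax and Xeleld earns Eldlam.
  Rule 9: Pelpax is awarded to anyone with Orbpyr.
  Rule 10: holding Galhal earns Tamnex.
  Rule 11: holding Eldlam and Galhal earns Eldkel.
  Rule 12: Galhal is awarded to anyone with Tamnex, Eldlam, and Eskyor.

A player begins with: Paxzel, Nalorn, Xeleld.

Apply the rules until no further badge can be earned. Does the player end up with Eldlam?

With Paxzel and Xeleld, Eskyor is earned (Rule 1).
With Nalorn and Xeleld, Paxeld is earned (Rule 3).
With Paxeld and Eskyor, Nexqil is earned (Rule 6).
With Paxzel, Eskyor, and Nexqil, Orbpyr is earned (Rule 2).
With Orbpyr, Pelpax is earned (Rule 9).
With Pelpax and Xeleld, Eldlam is earned (Rule 8).

Yes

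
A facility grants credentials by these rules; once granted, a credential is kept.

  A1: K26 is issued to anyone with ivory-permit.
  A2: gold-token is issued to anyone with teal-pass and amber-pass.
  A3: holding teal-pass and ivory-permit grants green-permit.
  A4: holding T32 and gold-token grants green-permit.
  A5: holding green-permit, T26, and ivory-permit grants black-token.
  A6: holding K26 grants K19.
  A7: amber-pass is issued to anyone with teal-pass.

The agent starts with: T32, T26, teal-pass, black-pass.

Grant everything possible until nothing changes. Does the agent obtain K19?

No

K19 would need K26 (A6), but K26 is never granted.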